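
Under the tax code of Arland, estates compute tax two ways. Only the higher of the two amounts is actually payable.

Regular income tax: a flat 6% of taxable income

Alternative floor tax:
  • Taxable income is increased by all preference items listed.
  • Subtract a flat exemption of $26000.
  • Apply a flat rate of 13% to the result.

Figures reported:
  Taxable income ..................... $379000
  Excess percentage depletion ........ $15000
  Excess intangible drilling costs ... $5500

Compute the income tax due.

$48555

Regular income tax:
  $379000 × 6% = $22740

Alternative floor tax:
  Adjusted income: $379000 + $15000 + $5500 = $399500
  Less exemption $26000 → base $373500
  $373500 × 13% = $48555

$48555 > $22740, so the alternative floor tax is the binding amount.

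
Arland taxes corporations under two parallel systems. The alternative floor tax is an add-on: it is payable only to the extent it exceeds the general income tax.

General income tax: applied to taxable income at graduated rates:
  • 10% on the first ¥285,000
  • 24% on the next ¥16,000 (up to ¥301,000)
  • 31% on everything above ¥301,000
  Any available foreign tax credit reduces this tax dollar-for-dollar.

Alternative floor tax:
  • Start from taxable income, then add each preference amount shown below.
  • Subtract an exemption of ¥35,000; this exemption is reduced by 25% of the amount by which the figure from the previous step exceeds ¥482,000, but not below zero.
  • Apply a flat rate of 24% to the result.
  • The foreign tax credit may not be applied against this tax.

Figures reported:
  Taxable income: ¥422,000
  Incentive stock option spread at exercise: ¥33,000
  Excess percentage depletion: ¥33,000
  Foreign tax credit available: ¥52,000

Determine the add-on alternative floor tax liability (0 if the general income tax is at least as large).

General income tax:
  ¥285,000 × 10% = ¥28,500
  ¥16,000 × 24% = ¥3,840
  ¥121,000 × 31% = ¥37,510
  → ¥69,850
  Less foreign tax credit ¥52,000 → ¥17,850

Alternative floor tax:
  Adjusted income: ¥422,000 + ¥33,000 + ¥33,000 = ¥488,000
  Exemption: ¥35,000 − 25% × (¥488,000 − ¥482,000) = ¥35,000 − ¥1,500 = ¥33,500
  Base: ¥488,000 − ¥33,500 = ¥454,500
  ¥454,500 × 24% = ¥109,080

Excess of alternative floor tax over general income tax: ¥109,080 − ¥17,850 = ¥91,230.

¥91,230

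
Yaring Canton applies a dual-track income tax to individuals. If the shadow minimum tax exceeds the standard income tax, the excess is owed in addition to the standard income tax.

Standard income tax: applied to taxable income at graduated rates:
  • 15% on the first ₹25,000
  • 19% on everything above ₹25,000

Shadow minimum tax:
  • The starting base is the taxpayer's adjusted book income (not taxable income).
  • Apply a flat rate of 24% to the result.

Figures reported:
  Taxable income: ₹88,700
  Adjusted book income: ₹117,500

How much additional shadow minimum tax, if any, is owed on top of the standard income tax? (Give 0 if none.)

Shadow minimum tax:
  Base (adjusted book income): ₹117,500
  ₹117,500 × 24% = ₹28,200

Standard income tax:
  ₹25,000 × 15% = ₹3,750
  ₹63,700 × 19% = ₹12,103
  → ₹15,853

Excess of shadow minimum tax over standard income tax: ₹28,200 − ₹15,853 = ₹12,347.

₹12,347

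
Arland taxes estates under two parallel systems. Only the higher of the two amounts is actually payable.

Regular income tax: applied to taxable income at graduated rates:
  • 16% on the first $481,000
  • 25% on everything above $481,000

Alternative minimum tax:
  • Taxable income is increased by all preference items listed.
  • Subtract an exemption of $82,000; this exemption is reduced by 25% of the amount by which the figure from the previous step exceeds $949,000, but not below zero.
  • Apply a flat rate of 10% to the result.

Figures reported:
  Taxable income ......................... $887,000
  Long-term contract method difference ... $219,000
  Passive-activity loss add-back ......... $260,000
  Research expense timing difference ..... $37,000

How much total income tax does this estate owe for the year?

$178,460

Regular income tax:
  $481,000 × 16% = $76,960
  $406,000 × 25% = $101,500
  → $178,460

Alternative minimum tax:
  Adjusted income: $887,000 + $219,000 + $260,000 + $37,000 = $1,403,000
  Exemption: 25% × ($1,403,000 − $949,000) = $113,500 ≥ $82,000, so the exemption is fully phased out
  Base: $1,403,000 − $0 = $1,403,000
  $1,403,000 × 10% = $140,300

$178,460 > $140,300, so the regular income tax governs.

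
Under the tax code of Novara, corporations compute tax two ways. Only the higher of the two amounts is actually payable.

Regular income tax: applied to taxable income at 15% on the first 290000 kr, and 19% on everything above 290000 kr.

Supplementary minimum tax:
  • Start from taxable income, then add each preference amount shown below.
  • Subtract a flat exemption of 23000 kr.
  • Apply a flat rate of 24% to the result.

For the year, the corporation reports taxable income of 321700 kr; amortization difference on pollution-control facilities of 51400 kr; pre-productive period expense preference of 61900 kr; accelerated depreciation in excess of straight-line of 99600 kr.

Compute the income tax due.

122784 kr

Regular income tax:
  290000 kr × 15% = 43500 kr
  31700 kr × 19% = 6023 kr
  → 49523 kr

Supplementary minimum tax:
  Adjusted income: 321700 kr + 51400 kr + 61900 kr + 99600 kr = 534600 kr
  Less exemption 23000 kr → base 511600 kr
  511600 kr × 24% = 122784 kr

122784 kr > 49523 kr, so the supplementary minimum tax is the binding amount.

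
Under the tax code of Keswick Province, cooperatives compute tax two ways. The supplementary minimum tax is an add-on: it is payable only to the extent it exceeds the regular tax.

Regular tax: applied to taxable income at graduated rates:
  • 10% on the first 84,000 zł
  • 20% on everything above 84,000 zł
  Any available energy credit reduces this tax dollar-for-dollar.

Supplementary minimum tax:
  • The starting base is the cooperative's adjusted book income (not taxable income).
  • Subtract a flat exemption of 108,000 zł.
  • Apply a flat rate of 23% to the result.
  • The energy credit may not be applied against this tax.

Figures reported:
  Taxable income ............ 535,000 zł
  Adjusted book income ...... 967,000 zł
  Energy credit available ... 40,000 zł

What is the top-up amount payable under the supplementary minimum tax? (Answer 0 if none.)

138,970 zł

Supplementary minimum tax:
  Base (adjusted book income): 967,000 zł
  Less exemption 108,000 zł → base 859,000 zł
  859,000 zł × 23% = 197,570 zł

Regular tax:
  84,000 zł × 10% = 8,400 zł
  451,000 zł × 20% = 90,200 zł
  → 98,600 zł
  Less energy credit 40,000 zł → 58,600 zł

Excess of supplementary minimum tax over regular tax: 197,570 zł − 58,600 zł = 138,970 zł.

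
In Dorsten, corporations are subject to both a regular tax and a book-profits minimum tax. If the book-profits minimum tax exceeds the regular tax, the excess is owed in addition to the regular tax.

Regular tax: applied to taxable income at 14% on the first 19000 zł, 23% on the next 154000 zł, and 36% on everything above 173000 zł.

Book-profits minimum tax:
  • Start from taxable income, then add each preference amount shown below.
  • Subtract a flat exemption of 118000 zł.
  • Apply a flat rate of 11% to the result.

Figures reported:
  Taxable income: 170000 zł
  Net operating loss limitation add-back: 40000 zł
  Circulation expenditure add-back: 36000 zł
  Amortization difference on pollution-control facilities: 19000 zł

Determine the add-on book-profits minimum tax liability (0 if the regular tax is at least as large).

Regular tax:
  19000 zł × 14% = 2660 zł
  151000 zł × 23% = 34730 zł
  → 37390 zł

Book-profits minimum tax:
  Adjusted income: 170000 zł + 40000 zł + 36000 zł + 19000 zł = 265000 zł
  Less exemption 118000 zł → base 147000 zł
  147000 zł × 11% = 16170 zł

16170 zł ≤ 37390 zł, so no add-on is due.

0 zł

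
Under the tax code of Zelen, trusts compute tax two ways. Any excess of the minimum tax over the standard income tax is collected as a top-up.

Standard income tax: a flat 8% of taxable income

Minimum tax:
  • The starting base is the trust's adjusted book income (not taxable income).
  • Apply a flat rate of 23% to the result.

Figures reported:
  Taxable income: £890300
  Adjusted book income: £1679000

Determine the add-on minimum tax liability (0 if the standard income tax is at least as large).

Standard income tax:
  £890300 × 8% = £71224

Minimum tax:
  Base (adjusted book income): £1679000
  £1679000 × 23% = £386170

Excess of minimum tax over standard income tax: £386170 − £71224 = £314946.

£314946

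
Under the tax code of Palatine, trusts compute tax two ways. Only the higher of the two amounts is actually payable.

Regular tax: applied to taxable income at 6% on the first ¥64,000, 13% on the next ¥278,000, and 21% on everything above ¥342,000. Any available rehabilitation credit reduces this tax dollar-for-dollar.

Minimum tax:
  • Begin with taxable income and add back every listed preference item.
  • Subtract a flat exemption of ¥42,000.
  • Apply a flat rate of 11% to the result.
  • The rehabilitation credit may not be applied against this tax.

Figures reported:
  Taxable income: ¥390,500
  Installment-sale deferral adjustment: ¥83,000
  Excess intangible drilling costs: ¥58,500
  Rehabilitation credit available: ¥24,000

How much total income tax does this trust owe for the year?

¥53,900

Minimum tax:
  Adjusted income: ¥390,500 + ¥83,000 + ¥58,500 = ¥532,000
  Less exemption ¥42,000 → base ¥490,000
  ¥490,000 × 11% = ¥53,900

Regular tax:
  ¥64,000 × 6% = ¥3,840
  ¥278,000 × 13% = ¥36,140
  ¥48,500 × 21% = ¥10,185
  → ¥50,165
  Less rehabilitation credit ¥24,000 → ¥26,165

¥53,900 > ¥26,165, so the minimum tax is the binding amount.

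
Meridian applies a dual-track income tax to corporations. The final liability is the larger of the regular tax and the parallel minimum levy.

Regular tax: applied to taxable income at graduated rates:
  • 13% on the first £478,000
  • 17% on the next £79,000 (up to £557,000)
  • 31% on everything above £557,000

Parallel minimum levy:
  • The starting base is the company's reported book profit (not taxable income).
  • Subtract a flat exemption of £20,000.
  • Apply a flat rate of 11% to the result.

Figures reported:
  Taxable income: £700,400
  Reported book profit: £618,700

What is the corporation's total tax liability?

Regular tax:
  £478,000 × 13% = £62,140
  £79,000 × 17% = £13,430
  £143,400 × 31% = £44,454
  → £120,024

Parallel minimum levy:
  Base (reported book profit): £618,700
  Less exemption £20,000 → base £598,700
  £598,700 × 11% = £65,857

£120,024 > £65,857, so the regular tax governs.

£120,024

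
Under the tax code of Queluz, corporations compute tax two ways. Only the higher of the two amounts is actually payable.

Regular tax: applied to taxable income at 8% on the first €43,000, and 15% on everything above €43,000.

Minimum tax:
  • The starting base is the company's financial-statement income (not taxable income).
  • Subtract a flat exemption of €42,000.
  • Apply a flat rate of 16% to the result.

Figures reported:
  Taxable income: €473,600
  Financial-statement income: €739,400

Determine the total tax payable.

Regular tax:
  €43,000 × 8% = €3,440
  €430,600 × 15% = €64,590
  → €68,030

Minimum tax:
  Base (financial-statement income): €739,400
  Less exemption €42,000 → base €697,400
  €697,400 × 16% = €111,584

€111,584 > €68,030, so the minimum tax is the binding amount.

€111,584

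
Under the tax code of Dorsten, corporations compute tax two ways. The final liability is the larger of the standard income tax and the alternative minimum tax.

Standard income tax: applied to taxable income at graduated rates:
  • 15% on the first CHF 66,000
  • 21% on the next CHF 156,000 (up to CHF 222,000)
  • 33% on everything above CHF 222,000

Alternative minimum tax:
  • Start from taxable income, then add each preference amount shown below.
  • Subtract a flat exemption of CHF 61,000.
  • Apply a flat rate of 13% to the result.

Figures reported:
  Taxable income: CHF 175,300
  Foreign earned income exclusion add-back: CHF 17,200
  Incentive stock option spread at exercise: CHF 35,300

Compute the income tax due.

CHF 32,853

Alternative minimum tax:
  Adjusted income: CHF 175,300 + CHF 17,200 + CHF 35,300 = CHF 227,800
  Less exemption CHF 61,000 → base CHF 166,800
  CHF 166,800 × 13% = CHF 21,684

Standard income tax:
  CHF 66,000 × 15% = CHF 9,900
  CHF 109,300 × 21% = CHF 22,953
  → CHF 32,853

CHF 32,853 > CHF 21,684, so the standard income tax governs.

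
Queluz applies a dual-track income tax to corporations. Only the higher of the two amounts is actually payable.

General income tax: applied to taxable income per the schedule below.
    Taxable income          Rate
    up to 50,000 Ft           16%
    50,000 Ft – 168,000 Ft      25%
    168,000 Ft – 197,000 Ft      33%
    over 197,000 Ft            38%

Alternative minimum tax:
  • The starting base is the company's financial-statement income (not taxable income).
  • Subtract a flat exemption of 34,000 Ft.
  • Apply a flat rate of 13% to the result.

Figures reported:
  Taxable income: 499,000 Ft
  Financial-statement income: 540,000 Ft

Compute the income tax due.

General income tax:
  50,000 Ft × 16% = 8,000 Ft
  118,000 Ft × 25% = 29,500 Ft
  29,000 Ft × 33% = 9,570 Ft
  302,000 Ft × 38% = 114,760 Ft
  → 161,830 Ft

Alternative minimum tax:
  Base (financial-statement income): 540,000 Ft
  Less exemption 34,000 Ft → base 506,000 Ft
  506,000 Ft × 13% = 65,780 Ft

161,830 Ft > 65,780 Ft, so the general income tax governs.

161,830 Ft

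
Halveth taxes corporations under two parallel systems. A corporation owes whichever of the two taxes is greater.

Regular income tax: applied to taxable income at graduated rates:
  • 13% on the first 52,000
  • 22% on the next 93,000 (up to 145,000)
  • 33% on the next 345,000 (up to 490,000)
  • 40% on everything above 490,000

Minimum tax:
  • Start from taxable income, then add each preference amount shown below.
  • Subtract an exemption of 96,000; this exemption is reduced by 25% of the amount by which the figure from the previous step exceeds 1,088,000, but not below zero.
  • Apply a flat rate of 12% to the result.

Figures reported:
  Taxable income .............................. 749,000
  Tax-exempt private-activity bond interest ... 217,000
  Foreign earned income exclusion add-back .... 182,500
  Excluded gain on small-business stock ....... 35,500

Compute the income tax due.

244,670

Minimum tax:
  Adjusted income: 749,000 + 217,000 + 182,500 + 35,500 = 1,184,000
  Exemption: 96,000 − 25% × (1,184,000 − 1,088,000) = 96,000 − 24,000 = 72,000
  Base: 1,184,000 − 72,000 = 1,112,000
  1,112,000 × 12% = 133,440

Regular income tax:
  52,000 × 13% = 6,760
  93,000 × 22% = 20,460
  345,000 × 33% = 113,850
  259,000 × 40% = 103,600
  → 244,670

244,670 > 133,440, so the regular income tax governs.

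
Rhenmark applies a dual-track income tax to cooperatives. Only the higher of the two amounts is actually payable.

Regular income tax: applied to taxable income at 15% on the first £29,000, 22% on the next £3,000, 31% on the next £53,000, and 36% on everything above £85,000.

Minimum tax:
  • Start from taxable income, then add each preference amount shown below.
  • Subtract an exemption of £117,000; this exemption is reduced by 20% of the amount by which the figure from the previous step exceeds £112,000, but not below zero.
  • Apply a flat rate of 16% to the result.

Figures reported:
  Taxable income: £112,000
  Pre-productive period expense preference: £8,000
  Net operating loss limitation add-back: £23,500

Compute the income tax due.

£31,160

Regular income tax:
  £29,000 × 15% = £4,350
  £3,000 × 22% = £660
  £53,000 × 31% = £16,430
  £27,000 × 36% = £9,720
  → £31,160

Minimum tax:
  Adjusted income: £112,000 + £8,000 + £23,500 = £143,500
  Exemption: £117,000 − 20% × (£143,500 − £112,000) = £117,000 − £6,300 = £110,700
  Base: £143,500 − £110,700 = £32,800
  £32,800 × 16% = £5,248

£31,160 > £5,248, so the regular income tax governs.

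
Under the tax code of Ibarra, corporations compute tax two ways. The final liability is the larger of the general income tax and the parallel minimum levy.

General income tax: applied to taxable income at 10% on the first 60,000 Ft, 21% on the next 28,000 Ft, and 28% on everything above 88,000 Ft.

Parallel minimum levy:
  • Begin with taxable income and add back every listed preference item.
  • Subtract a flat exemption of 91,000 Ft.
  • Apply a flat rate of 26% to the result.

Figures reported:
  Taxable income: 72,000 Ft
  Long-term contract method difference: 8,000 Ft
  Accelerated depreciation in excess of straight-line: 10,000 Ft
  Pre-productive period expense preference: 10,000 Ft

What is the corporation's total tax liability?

8,520 Ft

General income tax:
  60,000 Ft × 10% = 6,000 Ft
  12,000 Ft × 21% = 2,520 Ft
  → 8,520 Ft

Parallel minimum levy:
  Adjusted income: 72,000 Ft + 8,000 Ft + 10,000 Ft + 10,000 Ft = 100,000 Ft
  Less exemption 91,000 Ft → base 9,000 Ft
  9,000 Ft × 26% = 2,340 Ft

8,520 Ft > 2,340 Ft, so the general income tax governs.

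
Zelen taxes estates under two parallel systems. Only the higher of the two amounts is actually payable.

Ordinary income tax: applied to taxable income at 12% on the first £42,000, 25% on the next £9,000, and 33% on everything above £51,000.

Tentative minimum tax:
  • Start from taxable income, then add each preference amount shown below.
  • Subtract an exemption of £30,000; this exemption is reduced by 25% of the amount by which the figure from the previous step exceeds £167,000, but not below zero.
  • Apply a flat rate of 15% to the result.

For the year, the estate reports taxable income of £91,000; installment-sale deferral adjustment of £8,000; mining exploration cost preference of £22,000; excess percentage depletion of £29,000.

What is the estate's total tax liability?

£20,490

Tentative minimum tax:
  Adjusted income: £91,000 + £8,000 + £22,000 + £29,000 = £150,000
  Exemption: £150,000 ≤ £167,000, so full £30,000 applies
  Base: £150,000 − £30,000 = £120,000
  £120,000 × 15% = £18,000

Ordinary income tax:
  £42,000 × 12% = £5,040
  £9,000 × 25% = £2,250
  £40,000 × 33% = £13,200
  → £20,490

£20,490 > £18,000, so the ordinary income tax governs.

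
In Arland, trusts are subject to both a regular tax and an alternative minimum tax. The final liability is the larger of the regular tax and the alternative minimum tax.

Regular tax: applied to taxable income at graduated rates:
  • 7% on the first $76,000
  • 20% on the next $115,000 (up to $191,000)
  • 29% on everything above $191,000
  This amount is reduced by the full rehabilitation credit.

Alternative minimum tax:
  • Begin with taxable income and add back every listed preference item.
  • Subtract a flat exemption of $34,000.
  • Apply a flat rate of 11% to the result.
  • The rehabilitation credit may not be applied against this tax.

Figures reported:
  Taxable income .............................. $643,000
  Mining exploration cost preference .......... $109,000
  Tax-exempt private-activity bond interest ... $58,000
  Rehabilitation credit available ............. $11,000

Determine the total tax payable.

Alternative minimum tax:
  Adjusted income: $643,000 + $109,000 + $58,000 = $810,000
  Less exemption $34,000 → base $776,000
  $776,000 × 11% = $85,360

Regular tax:
  $76,000 × 7% = $5,320
  $115,000 × 20% = $23,000
  $452,000 × 29% = $131,080
  → $159,400
  Less rehabilitation credit $11,000 → $148,400

$148,400 > $85,360, so the regular tax governs.

$148,400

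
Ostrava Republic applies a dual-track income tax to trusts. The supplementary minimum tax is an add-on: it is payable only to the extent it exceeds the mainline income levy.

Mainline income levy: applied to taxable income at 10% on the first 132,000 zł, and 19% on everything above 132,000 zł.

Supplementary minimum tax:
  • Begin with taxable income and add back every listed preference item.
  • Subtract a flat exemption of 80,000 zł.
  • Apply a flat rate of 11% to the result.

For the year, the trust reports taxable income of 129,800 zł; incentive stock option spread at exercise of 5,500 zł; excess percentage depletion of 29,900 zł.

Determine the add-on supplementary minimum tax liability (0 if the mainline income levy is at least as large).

Supplementary minimum tax:
  Adjusted income: 129,800 zł + 5,500 zł + 29,900 zł = 165,200 zł
  Less exemption 80,000 zł → base 85,200 zł
  85,200 zł × 11% = 9,372 zł

Mainline income levy:
  129,800 zł × 10% = 12,980 zł

9,372 zł ≤ 12,980 zł, so no add-on is due.

0 zł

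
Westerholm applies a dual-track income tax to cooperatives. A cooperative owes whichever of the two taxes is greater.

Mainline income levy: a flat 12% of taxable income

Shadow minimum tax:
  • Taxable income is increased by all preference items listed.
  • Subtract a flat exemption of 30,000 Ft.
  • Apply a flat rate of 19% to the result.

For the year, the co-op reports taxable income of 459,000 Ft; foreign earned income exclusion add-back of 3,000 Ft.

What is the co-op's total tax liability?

82,080 Ft

Shadow minimum tax:
  Adjusted income: 459,000 Ft + 3,000 Ft = 462,000 Ft
  Less exemption 30,000 Ft → base 432,000 Ft
  432,000 Ft × 19% = 82,080 Ft

Mainline income levy:
  459,000 Ft × 12% = 55,080 Ft

82,080 Ft > 55,080 Ft, so the shadow minimum tax is the binding amount.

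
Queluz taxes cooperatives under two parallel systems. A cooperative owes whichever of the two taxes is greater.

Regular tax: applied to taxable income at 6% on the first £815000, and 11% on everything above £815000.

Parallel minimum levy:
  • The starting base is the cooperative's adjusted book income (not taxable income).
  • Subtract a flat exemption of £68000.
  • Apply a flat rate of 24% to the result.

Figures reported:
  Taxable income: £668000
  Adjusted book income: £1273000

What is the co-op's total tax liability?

£289200

Parallel minimum levy:
  Base (adjusted book income): £1273000
  Less exemption £68000 → base £1205000
  £1205000 × 24% = £289200

Regular tax:
  £668000 × 6% = £40080

£289200 > £40080, so the parallel minimum levy is the binding amount.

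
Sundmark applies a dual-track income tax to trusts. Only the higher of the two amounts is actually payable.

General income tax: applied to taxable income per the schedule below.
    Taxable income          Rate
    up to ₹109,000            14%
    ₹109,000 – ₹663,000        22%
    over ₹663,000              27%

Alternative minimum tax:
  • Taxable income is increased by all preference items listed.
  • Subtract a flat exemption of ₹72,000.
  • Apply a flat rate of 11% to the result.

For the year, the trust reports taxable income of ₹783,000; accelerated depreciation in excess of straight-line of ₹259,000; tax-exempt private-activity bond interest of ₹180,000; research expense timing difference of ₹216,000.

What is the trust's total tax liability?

General income tax:
  ₹109,000 × 14% = ₹15,260
  ₹554,000 × 22% = ₹121,880
  ₹120,000 × 27% = ₹32,400
  → ₹169,540

Alternative minimum tax:
  Adjusted income: ₹783,000 + ₹259,000 + ₹180,000 + ₹216,000 = ₹1,438,000
  Less exemption ₹72,000 → base ₹1,366,000
  ₹1,366,000 × 11% = ₹150,260

₹169,540 > ₹150,260, so the general income tax governs.

₹169,540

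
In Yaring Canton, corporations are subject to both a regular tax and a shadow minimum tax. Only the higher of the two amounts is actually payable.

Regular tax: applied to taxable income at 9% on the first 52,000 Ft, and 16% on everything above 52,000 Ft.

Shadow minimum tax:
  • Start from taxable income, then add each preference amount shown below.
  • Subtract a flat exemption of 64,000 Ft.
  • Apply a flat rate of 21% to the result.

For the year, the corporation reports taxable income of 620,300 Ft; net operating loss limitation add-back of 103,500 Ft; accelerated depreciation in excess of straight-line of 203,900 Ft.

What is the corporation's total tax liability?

Shadow minimum tax:
  Adjusted income: 620,300 Ft + 103,500 Ft + 203,900 Ft = 927,700 Ft
  Less exemption 64,000 Ft → base 863,700 Ft
  863,700 Ft × 21% = 181,377 Ft

Regular tax:
  52,000 Ft × 9% = 4,680 Ft
  568,300 Ft × 16% = 90,928 Ft
  → 95,608 Ft

181,377 Ft > 95,608 Ft, so the shadow minimum tax is the binding amount.

181,377 Ft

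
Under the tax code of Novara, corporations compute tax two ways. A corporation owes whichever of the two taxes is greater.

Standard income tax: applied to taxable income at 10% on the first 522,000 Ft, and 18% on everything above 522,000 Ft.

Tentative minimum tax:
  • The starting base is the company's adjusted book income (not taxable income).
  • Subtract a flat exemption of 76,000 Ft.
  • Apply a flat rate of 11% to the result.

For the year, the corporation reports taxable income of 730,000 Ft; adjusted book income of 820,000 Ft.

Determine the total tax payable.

89,640 Ft

Tentative minimum tax:
  Base (adjusted book income): 820,000 Ft
  Less exemption 76,000 Ft → base 744,000 Ft
  744,000 Ft × 11% = 81,840 Ft

Standard income tax:
  522,000 Ft × 10% = 52,200 Ft
  208,000 Ft × 18% = 37,440 Ft
  → 89,640 Ft

89,640 Ft > 81,840 Ft, so the standard income tax governs.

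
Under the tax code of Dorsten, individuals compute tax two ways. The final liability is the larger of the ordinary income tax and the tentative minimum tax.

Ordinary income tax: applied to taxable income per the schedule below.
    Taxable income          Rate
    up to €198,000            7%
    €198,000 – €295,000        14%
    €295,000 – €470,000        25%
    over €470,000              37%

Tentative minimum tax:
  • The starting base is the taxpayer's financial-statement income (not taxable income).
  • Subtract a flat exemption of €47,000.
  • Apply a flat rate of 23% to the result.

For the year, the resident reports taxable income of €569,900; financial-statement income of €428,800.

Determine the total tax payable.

€108,153

Tentative minimum tax:
  Base (financial-statement income): €428,800
  Less exemption €47,000 → base €381,800
  €381,800 × 23% = €87,814

Ordinary income tax:
  €198,000 × 7% = €13,860
  €97,000 × 14% = €13,580
  €175,000 × 25% = €43,750
  €99,900 × 37% = €36,963
  → €108,153

€108,153 > €87,814, so the ordinary income tax governs.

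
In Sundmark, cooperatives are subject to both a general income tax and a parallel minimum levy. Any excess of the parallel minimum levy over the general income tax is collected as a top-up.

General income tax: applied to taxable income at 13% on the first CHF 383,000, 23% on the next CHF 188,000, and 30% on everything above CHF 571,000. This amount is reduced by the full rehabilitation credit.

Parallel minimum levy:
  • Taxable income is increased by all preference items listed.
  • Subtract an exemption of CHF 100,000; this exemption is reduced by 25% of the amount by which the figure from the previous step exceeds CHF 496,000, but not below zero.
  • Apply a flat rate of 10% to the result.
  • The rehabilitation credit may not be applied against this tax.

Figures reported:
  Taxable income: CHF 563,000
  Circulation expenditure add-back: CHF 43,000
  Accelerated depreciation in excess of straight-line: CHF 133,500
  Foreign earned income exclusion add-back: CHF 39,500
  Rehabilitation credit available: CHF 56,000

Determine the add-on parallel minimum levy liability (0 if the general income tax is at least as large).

CHF 39,785

Parallel minimum levy:
  Adjusted income: CHF 563,000 + CHF 43,000 + CHF 133,500 + CHF 39,500 = CHF 779,000
  Exemption: CHF 100,000 − 25% × (CHF 779,000 − CHF 496,000) = CHF 100,000 − CHF 70,750 = CHF 29,250
  Base: CHF 779,000 − CHF 29,250 = CHF 749,750
  CHF 749,750 × 10% = CHF 74,975

General income tax:
  CHF 383,000 × 13% = CHF 49,790
  CHF 180,000 × 23% = CHF 41,400
  → CHF 91,190
  Less rehabilitation credit CHF 56,000 → CHF 35,190

Excess of parallel minimum levy over general income tax: CHF 74,975 − CHF 35,190 = CHF 39,785.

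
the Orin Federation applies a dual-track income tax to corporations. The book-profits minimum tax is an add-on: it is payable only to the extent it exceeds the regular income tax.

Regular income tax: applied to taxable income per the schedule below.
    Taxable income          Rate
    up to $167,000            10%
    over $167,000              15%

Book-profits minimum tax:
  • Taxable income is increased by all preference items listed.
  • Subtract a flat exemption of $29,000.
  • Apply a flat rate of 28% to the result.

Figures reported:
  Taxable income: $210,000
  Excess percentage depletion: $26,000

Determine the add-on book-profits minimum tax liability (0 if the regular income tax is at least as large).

Book-profits minimum tax:
  Adjusted income: $210,000 + $26,000 = $236,000
  Less exemption $29,000 → base $207,000
  $207,000 × 28% = $57,960

Regular income tax:
  $167,000 × 10% = $16,700
  $43,000 × 15% = $6,450
  → $23,150

Excess of book-profits minimum tax over regular income tax: $57,960 − $23,150 = $34,810.

$34,810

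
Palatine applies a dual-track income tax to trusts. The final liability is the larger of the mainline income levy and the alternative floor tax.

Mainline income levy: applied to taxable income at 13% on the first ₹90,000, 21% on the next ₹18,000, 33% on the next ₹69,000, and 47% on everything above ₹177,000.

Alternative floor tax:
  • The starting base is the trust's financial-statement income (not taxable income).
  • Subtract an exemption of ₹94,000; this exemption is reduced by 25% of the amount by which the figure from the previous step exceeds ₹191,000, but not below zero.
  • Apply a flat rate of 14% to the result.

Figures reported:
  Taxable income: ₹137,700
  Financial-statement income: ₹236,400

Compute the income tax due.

Mainline income levy:
  ₹90,000 × 13% = ₹11,700
  ₹18,000 × 21% = ₹3,780
  ₹29,700 × 33% = ₹9,801
  → ₹25,281

Alternative floor tax:
  Base (financial-statement income): ₹236,400
  Exemption: ₹94,000 − 25% × (₹236,400 − ₹191,000) = ₹94,000 − ₹11,350 = ₹82,650
  Base: ₹236,400 − ₹82,650 = ₹153,750
  ₹153,750 × 14% = ₹21,525

₹25,281 > ₹21,525, so the mainline income levy governs.

₹25,281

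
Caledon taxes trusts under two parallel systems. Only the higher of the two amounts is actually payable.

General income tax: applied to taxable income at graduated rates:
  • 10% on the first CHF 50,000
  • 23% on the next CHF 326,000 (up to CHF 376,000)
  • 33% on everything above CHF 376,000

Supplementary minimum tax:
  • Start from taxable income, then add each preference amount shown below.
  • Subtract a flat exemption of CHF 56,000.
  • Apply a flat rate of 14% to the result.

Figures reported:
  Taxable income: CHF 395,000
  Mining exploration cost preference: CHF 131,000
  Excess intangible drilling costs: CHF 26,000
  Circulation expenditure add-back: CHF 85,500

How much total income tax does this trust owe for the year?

Supplementary minimum tax:
  Adjusted income: CHF 395,000 + CHF 131,000 + CHF 26,000 + CHF 85,500 = CHF 637,500
  Less exemption CHF 56,000 → base CHF 581,500
  CHF 581,500 × 14% = CHF 81,410

General income tax:
  CHF 50,000 × 10% = CHF 5,000
  CHF 326,000 × 23% = CHF 74,980
  CHF 19,000 × 33% = CHF 6,270
  → CHF 86,250

CHF 86,250 > CHF 81,410, so the general income tax governs.

CHF 86,250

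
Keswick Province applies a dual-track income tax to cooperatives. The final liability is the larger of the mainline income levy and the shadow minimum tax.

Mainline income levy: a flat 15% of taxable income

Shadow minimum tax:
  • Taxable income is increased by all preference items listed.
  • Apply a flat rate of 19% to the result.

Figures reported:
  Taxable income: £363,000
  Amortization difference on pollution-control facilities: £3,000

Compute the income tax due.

£69,540

Shadow minimum tax:
  Adjusted income: £363,000 + £3,000 = £366,000
  £366,000 × 19% = £69,540

Mainline income levy:
  £363,000 × 15% = £54,450

£69,540 > £54,450, so the shadow minimum tax is the binding amount.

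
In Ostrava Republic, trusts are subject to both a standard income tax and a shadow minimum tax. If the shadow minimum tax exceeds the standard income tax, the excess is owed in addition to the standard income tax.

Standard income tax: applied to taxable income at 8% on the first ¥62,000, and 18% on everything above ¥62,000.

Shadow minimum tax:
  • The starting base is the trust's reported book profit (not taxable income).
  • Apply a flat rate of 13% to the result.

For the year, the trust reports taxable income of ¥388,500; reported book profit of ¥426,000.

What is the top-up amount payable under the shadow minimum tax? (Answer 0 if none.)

¥0

Shadow minimum tax:
  Base (reported book profit): ¥426,000
  ¥426,000 × 13% = ¥55,380

Standard income tax:
  ¥62,000 × 8% = ¥4,960
  ¥326,500 × 18% = ¥58,770
  → ¥63,730

¥55,380 ≤ ¥63,730, so no add-on is due.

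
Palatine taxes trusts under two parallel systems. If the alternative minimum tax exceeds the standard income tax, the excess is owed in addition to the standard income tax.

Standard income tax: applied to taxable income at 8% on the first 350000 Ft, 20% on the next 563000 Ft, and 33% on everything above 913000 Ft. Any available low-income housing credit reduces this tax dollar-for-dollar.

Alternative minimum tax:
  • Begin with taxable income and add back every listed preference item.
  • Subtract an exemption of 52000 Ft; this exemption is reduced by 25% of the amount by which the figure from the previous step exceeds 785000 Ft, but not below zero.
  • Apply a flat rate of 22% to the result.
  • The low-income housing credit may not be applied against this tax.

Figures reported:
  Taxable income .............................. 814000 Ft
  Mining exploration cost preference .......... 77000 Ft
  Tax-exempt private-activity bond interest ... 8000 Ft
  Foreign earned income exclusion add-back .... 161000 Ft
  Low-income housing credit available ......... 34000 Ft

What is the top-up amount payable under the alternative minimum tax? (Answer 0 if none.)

146400 Ft

Alternative minimum tax:
  Adjusted income: 814000 Ft + 77000 Ft + 8000 Ft + 161000 Ft = 1060000 Ft
  Exemption: 25% × (1060000 Ft − 785000 Ft) = 68750 Ft ≥ 52000 Ft, so the exemption is fully phased out
  Base: 1060000 Ft − 0 Ft = 1060000 Ft
  1060000 Ft × 22% = 233200 Ft

Standard income tax:
  350000 Ft × 8% = 28000 Ft
  464000 Ft × 20% = 92800 Ft
  → 120800 Ft
  Less low-income housing credit 34000 Ft → 86800 Ft

Excess of alternative minimum tax over standard income tax: 233200 Ft − 86800 Ft = 146400 Ft.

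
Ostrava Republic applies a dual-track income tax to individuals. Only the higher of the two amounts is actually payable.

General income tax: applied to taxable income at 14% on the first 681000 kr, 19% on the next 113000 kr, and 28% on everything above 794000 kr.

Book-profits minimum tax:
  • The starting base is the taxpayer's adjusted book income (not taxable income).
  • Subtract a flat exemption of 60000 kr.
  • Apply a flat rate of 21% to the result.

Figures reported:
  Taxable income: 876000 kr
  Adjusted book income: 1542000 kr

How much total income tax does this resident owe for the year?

311220 kr

General income tax:
  681000 kr × 14% = 95340 kr
  113000 kr × 19% = 21470 kr
  82000 kr × 28% = 22960 kr
  → 139770 kr

Book-profits minimum tax:
  Base (adjusted book income): 1542000 kr
  Less exemption 60000 kr → base 1482000 kr
  1482000 kr × 21% = 311220 kr

311220 kr > 139770 kr, so the book-profits minimum tax is the binding amount.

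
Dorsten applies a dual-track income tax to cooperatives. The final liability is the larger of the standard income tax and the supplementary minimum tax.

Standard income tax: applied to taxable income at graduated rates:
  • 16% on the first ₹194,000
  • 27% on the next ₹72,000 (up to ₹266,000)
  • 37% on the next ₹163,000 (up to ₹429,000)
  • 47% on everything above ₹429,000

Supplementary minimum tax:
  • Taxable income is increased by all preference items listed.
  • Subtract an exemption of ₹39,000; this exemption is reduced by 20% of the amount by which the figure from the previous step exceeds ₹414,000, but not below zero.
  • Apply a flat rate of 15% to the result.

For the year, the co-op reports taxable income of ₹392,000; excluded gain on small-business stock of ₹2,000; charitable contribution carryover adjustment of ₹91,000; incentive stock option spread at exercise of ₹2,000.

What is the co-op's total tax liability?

₹97,100

Standard income tax:
  ₹194,000 × 16% = ₹31,040
  ₹72,000 × 27% = ₹19,440
  ₹126,000 × 37% = ₹46,620
  → ₹97,100

Supplementary minimum tax:
  Adjusted income: ₹392,000 + ₹2,000 + ₹91,000 + ₹2,000 = ₹487,000
  Exemption: ₹39,000 − 20% × (₹487,000 − ₹414,000) = ₹39,000 − ₹14,600 = ₹24,400
  Base: ₹487,000 − ₹24,400 = ₹462,600
  ₹462,600 × 15% = ₹69,390

₹97,100 > ₹69,390, so the standard income tax governs.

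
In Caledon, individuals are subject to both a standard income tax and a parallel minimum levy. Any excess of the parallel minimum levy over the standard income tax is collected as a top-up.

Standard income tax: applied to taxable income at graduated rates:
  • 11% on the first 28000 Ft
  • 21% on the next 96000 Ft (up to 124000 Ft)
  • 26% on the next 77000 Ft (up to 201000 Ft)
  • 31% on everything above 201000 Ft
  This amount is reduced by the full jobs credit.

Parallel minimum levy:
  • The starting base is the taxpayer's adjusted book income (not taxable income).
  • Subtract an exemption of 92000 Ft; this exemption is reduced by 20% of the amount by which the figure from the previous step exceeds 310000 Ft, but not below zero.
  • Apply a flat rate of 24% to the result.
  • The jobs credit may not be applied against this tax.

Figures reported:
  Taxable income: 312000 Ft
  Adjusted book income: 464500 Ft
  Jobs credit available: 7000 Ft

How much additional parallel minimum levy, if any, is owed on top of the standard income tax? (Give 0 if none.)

26146 Ft

Standard income tax:
  28000 Ft × 11% = 3080 Ft
  96000 Ft × 21% = 20160 Ft
  77000 Ft × 26% = 20020 Ft
  111000 Ft × 31% = 34410 Ft
  → 77670 Ft
  Less jobs credit 7000 Ft → 70670 Ft

Parallel minimum levy:
  Base (adjusted book income): 464500 Ft
  Exemption: 92000 Ft − 20% × (464500 Ft − 310000 Ft) = 92000 Ft − 30900 Ft = 61100 Ft
  Base: 464500 Ft − 61100 Ft = 403400 Ft
  403400 Ft × 24% = 96816 Ft

Excess of parallel minimum levy over standard income tax: 96816 Ft − 70670 Ft = 26146 Ft.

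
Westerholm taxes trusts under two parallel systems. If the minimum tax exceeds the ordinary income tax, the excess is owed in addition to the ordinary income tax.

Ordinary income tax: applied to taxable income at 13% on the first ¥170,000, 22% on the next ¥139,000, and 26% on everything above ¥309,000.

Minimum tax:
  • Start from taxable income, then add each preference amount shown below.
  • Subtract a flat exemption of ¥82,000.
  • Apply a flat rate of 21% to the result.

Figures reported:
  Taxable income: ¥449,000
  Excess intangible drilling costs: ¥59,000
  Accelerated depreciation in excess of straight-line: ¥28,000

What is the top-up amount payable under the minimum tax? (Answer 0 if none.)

Minimum tax:
  Adjusted income: ¥449,000 + ¥59,000 + ¥28,000 = ¥536,000
  Less exemption ¥82,000 → base ¥454,000
  ¥454,000 × 21% = ¥95,340

Ordinary income tax:
  ¥170,000 × 13% = ¥22,100
  ¥139,000 × 22% = ¥30,580
  ¥140,000 × 26% = ¥36,400
  → ¥89,080

Excess of minimum tax over ordinary income tax: ¥95,340 − ¥89,080 = ¥6,260.

¥6,260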